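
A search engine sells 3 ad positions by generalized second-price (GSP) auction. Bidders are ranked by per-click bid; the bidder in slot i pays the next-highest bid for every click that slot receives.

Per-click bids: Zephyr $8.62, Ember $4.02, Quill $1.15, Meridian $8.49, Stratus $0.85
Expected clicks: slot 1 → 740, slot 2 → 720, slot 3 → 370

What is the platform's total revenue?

Total revenue: $9602.50

Ranked by bid: $8.62 (Zephyr) > $8.49 (Meridian) > $4.02 (Ember) > $1.15 (Quill) > …
Slot 1: Zephyr pays $8.49 × 740 = $6282.60
Slot 2: Meridian pays $4.02 × 720 = $2894.40
Slot 3: Ember pays $1.15 × 370 = $425.50
Total = $9602.50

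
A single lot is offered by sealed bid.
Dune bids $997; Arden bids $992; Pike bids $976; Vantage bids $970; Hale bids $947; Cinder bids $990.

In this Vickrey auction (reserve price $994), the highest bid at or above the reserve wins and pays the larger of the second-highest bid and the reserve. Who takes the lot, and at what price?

Bids in order: 997 (Dune) > 992 (Arden) > 990 (Cinder) > 976 (Pike) > 970 (Vantage) > 947 (Hale)
Dune has the top bid at or above the reserve ($997).
Second-highest bid $992 is below the reserve $994, so the reserve binds → payment $994.

Dune pays $994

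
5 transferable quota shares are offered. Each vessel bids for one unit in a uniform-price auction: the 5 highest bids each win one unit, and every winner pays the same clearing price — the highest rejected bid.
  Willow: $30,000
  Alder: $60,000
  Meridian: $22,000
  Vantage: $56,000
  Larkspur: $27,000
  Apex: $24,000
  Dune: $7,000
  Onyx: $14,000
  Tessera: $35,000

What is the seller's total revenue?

Ordering the bids: 60,000 (Alder), 56,000 (Vantage), 35,000 (Tessera), 30,000 (Willow), 27,000 (Larkspur), 24,000 (Apex), 22,000 (Meridian), …
The 5 highest are Alder, Vantage, Tessera, Willow, Larkspur.
Clearing price = highest rejected bid = $24,000.
Total revenue = 5 × $24,000 = $120,000.

Total revenue: $120,000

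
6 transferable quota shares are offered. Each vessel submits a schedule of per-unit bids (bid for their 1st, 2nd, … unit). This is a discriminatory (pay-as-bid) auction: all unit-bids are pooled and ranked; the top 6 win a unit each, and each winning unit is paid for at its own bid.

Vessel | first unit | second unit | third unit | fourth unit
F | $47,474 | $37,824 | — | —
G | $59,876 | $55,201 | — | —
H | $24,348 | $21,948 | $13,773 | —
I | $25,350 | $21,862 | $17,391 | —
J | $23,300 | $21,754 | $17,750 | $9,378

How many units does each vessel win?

F 2, G 2, H 1, I 1

Pooled unit-bids ranked (top 6): 59,876 (G-1), 55,201 (G-2), 47,474 (F-1), 37,824 (F-2), 25,350 (I-1), 24,348 (H-1)
Next rejected bid: $23,300 (not a price — pay-as-bid).
Allocation: F 2, G 2, H 1, I 1.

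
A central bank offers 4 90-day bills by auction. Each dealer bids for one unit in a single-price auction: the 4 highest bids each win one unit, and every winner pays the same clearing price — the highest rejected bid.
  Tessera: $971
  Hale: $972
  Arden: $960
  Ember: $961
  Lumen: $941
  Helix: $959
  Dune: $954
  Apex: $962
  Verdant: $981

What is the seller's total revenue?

Bids ranked high→low: 981 (Verdant), 972 (Hale), 971 (Tessera), 962 (Apex), 961 (Ember), 960 (Arden), …
Top 4: Verdant, Hale, Tessera, Apex.
Highest unsuccessful bid: $961 → clearing price.
Total revenue = 4 × $961 = $3,844.

Total revenue: $3,844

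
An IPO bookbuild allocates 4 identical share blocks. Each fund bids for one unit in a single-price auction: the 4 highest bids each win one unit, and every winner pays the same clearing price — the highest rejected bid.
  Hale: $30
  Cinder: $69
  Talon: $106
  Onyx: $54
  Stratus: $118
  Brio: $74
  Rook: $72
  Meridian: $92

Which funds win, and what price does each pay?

Bids ranked high→low: 118 (Stratus), 106 (Talon), 92 (Meridian), 74 (Brio), 72 (Rook), 69 (Cinder), …
Top 4: Stratus, Talon, Meridian, Brio.
Clearing price = highest rejected bid = $72.

Stratus, Talon, Meridian, Brio; each pays $72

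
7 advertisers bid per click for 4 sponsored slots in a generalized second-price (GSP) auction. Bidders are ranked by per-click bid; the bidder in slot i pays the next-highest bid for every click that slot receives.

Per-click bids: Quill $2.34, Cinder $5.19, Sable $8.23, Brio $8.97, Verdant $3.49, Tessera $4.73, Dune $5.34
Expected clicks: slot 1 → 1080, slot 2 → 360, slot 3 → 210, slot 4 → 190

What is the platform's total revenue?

Total revenue: $12799.40

Ranked by bid: $8.97 (Brio) > $8.23 (Sable) > $5.34 (Dune) > $5.19 (Cinder) > $4.73 (Tessera) > …
Slot 1: Brio pays $8.23 × 1080 = $8888.40
Slot 2: Sable pays $5.34 × 360 = $1922.40
Slot 3: Dune pays $5.19 × 210 = $1089.90
Slot 4: Cinder pays $4.73 × 190 = $898.70
Total = $12799.40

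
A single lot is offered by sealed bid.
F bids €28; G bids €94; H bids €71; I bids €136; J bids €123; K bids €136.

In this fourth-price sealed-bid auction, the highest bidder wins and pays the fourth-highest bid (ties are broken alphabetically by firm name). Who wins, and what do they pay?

I pays €94

Bids in order: 136 (I) > 136 (K) > 123 (J) > 94 (G) > 71 (H) > 28 (F)
Tie at €136 → I wins by tie-break.
I wins; payment is bid #4 in the ranking = €94.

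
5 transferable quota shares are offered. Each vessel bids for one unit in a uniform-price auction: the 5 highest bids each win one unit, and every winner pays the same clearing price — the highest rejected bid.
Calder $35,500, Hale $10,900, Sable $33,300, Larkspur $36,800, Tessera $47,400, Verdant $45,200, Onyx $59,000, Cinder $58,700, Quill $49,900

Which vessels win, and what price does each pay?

Bids ranked high→low: 59,000 (Onyx), 58,700 (Cinder), 49,900 (Quill), 47,400 (Tessera), 45,200 (Verdant), 36,800 (Larkspur), 35,500 (Calder), …
Winners (5 units): Onyx, Cinder, Quill, Tessera, Verdant.
Highest unsuccessful bid: $36,800 → clearing price.

Onyx, Cinder, Quill, Tessera, Verdant; each pays $36,800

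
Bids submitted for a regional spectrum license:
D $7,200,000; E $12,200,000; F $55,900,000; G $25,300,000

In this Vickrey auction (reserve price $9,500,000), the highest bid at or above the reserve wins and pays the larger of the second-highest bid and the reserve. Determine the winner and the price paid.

Rule: the highest bid at or above the reserve wins and pays the larger of the second-highest bid and the reserve.
Bids in order: 55,900,000 (F) > 25,300,000 (G) > 12,200,000 (E) > 7,200,000 (D)
F has the top bid at or above the reserve ($55,900,000).
max(second-highest $25,300,000, reserve $9,500,000) = $25,300,000; the reserve does not bind.

F pays $25,300,000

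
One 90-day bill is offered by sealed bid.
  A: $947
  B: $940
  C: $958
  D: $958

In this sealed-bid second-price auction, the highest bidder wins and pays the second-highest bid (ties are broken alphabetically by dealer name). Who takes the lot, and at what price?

Bids in order: 958 (C) > 958 (D) > 947 (A) > 940 (B)
Tie at $958 → C wins by tie-break.
C is highest; pays the second-highest bid, $958.

C pays $958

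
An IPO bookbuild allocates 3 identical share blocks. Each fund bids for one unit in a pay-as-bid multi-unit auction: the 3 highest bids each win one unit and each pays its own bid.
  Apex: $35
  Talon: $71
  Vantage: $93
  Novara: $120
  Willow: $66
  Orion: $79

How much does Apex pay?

Ordering the bids: 120 (Novara), 93 (Vantage), 79 (Orion), 71 (Talon), 66 (Willow), …
The 3 highest are Novara, Vantage, Orion.
Apex does not win → $0.

Apex pays $0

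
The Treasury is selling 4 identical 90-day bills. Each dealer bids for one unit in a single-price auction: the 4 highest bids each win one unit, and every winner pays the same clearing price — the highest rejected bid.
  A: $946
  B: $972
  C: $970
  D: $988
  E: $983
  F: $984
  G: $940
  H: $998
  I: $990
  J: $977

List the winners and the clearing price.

Bids ranked high→low: 998 (H), 990 (I), 988 (D), 984 (F), 983 (E), 977 (J), …
Winners (4 units): H, I, D, F.
Clearing price = highest rejected bid = $983.

H, I, D, F; each pays $983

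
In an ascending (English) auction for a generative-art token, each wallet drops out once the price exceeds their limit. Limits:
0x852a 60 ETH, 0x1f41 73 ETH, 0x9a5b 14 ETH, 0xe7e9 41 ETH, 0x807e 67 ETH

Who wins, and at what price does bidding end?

0x1f41 wins at 67 ETH

Rule: the price rises until one bidder remains; the winner pays the price at which the last rival dropped out.
Sorting limits: 73 (0x1f41) > 67 (0x807e) > 60 (0x852a) > 41 (0xe7e9) > 14 (0x9a5b)
0x807e is the last rival to drop out, at 67 ETH; 0x1f41 remains and wins at that price.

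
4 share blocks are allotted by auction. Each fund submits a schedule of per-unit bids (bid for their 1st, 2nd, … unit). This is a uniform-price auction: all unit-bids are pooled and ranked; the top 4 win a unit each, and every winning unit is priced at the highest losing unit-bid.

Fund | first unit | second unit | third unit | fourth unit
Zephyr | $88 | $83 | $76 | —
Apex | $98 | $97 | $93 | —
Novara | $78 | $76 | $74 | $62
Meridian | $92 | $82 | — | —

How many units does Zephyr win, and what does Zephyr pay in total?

Pooled unit-bids ranked (top 4): 98 (Apex-1), 97 (Apex-2), 93 (Apex-3), 92 (Meridian-1)
The (k+1)-th unit-bid is $88.
Zephyr wins 0 unit(s) at $88 each.

Zephyr: 0 units, pays $0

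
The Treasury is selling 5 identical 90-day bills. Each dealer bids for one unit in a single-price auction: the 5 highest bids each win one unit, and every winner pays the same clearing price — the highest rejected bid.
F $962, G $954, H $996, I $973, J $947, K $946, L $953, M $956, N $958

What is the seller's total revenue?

Total revenue: $4,770

Ordering the bids: 996 (H), 973 (I), 962 (F), 958 (N), 956 (M), 954 (G), 953 (L), …
The 5 highest are H, I, F, N, M.
Clearing price = highest rejected bid = $954.
Total revenue = 5 × $954 = $4,770.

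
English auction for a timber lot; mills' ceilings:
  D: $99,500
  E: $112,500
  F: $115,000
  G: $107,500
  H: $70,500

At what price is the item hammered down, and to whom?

F wins at $112,500

Limits ranked: 115,000 (F) > 112,500 (E) > 107,500 (G) > 99,500 (D) > 70,500 (H)
Once the price passes $112,500, only F is left; the hammer falls at E's limit of $112,500.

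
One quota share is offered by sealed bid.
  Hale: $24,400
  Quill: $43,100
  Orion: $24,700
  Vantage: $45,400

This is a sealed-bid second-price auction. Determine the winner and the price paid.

Sorting bids: 45,400 (Vantage) > 43,100 (Quill) > 24,700 (Orion) > 24,400 (Hale)
Vantage wins with the highest bid; price is set by the runner-up at $43,100.

Vantage pays $43,100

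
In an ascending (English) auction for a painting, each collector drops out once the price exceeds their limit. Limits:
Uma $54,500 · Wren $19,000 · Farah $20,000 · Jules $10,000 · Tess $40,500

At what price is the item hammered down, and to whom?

Limits ranked: 54,500 (Uma) > 40,500 (Tess) > 20,000 (Farah) > 19,000 (Wren) > 10,000 (Jules)
Tess is the last rival to drop out, at $40,500; Uma remains and wins at that price.

Uma wins at $40,500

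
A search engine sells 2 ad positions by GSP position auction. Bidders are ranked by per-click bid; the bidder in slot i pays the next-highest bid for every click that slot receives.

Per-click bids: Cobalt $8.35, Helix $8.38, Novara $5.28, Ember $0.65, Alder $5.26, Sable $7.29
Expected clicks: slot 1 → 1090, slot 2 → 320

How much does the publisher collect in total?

Per-click bids in order: $8.38 (Helix) > $8.35 (Cobalt) > $7.29 (Sable) > …
Slot 1: Helix pays $8.35 × 1090 = $9101.50
Slot 2: Cobalt pays $7.29 × 320 = $2332.80
Total = $11434.30

Total revenue: $11434.30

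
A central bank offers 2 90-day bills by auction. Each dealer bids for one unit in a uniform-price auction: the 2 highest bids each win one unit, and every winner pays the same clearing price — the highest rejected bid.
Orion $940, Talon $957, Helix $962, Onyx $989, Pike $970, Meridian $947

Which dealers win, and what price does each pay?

Sorting: 989 (Onyx), 970 (Pike), 962 (Helix), 957 (Talon), …
Winners (2 units): Onyx, Pike.
Highest unsuccessful bid: $962 → clearing price.

Onyx, Pike; each pays $962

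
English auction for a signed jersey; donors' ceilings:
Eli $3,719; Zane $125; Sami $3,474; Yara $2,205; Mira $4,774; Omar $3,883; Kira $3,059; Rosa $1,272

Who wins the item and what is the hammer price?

Mira wins at $3,883

Open ascending-bid auction: the price rises until one bidder remains; the winner pays the price at which the last rival dropped out.
Limits ranked: 4,774 (Mira) > 3,883 (Omar) > 3,719 (Eli) > 3,474 (Sami) > 3,059 (Kira) > 2,205 (Yara) > …
Once the price passes $3,883, only Mira is left; the hammer falls at Omar's limit of $3,883.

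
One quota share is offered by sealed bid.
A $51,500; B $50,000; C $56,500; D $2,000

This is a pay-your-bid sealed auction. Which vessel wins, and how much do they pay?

C pays $56,500

Bids ranked: 56,500 (C) > 51,500 (A) > 50,000 (B) > 2,000 (D)
C has the highest bid and pays exactly that: $56,500.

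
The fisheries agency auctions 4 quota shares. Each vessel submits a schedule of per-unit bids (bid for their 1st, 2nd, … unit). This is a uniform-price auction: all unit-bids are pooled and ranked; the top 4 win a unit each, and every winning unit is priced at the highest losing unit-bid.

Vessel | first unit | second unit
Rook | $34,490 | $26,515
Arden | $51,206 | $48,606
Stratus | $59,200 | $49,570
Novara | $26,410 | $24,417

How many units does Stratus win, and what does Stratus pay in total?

Pooled unit-bids ranked (top 4): 59,200 (Stratus-1), 51,206 (Arden-1), 49,570 (Stratus-2), 48,606 (Arden-2)
First bid not allocated: $34,490.
Stratus wins 2 unit(s) at $34,490 each.

Stratus: 2 units, pays $68,980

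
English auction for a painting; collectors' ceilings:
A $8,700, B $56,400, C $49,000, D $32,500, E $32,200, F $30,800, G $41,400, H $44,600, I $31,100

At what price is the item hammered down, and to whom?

Limits ranked: 56,400 (B) > 49,000 (C) > 44,600 (H) > 41,400 (G) > 32,500 (D) > 32,200 (E) > …
Bidding ends when C exits at $49,000; B takes it.

B wins at $49,000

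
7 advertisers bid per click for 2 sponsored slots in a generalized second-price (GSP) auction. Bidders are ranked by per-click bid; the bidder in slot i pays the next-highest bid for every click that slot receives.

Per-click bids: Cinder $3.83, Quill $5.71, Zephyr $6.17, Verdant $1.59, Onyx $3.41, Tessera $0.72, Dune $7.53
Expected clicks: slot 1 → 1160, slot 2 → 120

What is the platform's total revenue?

Per-click bids in order: $7.53 (Dune) > $6.17 (Zephyr) > $5.71 (Quill) > …
Slot 1: Dune pays $6.17 × 1160 = $7157.20
Slot 2: Zephyr pays $5.71 × 120 = $685.20
Total = $7842.40

Total revenue: $7842.40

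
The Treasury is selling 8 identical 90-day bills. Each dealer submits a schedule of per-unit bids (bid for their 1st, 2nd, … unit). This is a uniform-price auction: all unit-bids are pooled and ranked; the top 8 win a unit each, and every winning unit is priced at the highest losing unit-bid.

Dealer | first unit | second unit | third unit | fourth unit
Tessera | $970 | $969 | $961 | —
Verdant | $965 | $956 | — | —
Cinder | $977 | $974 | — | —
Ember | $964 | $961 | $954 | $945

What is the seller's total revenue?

Merging the schedules and taking the best 8: 977 (Cinder-1), 974 (Cinder-2), 970 (Tessera-1), 969 (Tessera-2), 965 (Verdant-1), 964 (Ember-1), 961 (Tessera-3), 961 (Ember-2)
Highest rejected unit-bid = $956.
Allocation: Cinder 2, Ember 2, Tessera 3, Verdant 1. Every unit priced at $956.
Revenue = 8 × 956 = $7,648.

Total revenue: $7,648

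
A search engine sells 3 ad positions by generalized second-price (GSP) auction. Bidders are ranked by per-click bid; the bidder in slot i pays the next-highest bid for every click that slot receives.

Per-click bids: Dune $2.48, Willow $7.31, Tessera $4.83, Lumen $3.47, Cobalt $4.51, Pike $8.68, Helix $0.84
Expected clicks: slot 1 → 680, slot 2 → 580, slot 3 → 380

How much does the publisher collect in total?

Ranked by bid: $8.68 (Pike) > $7.31 (Willow) > $4.83 (Tessera) > $4.51 (Cobalt) > …
Slot 1: Pike pays $7.31 × 680 = $4970.80
Slot 2: Willow pays $4.83 × 580 = $2801.40
Slot 3: Tessera pays $4.51 × 380 = $1713.80
Total = $9486.00

Total revenue: $9486.00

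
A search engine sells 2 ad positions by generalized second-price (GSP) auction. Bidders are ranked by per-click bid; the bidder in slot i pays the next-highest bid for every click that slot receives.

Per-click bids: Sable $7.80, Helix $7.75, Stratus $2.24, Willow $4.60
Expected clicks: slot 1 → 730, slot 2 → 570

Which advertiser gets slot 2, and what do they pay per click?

Helix; $4.60 per click

Sorting advertisers: $7.80 (Sable) > $7.75 (Helix) > $4.60 (Willow) > …
Slot 2 goes to the second-ranked bidder, Helix, who pays the next bid down: $4.60/click.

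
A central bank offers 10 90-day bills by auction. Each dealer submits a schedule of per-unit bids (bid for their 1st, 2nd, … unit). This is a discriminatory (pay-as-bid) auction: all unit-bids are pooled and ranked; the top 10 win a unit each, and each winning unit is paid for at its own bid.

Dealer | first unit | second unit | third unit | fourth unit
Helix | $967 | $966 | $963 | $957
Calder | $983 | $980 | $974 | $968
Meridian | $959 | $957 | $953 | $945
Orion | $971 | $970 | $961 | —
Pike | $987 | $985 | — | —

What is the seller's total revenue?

Merging the schedules and taking the best 10: 987 (Pike-1), 985 (Pike-2), 983 (Calder-1), 980 (Calder-2), 974 (Calder-3), 971 (Orion-1), 970 (Orion-2), 968 (Calder-4), 967 (Helix-1), 966 (Helix-2)
Next rejected bid: $963 (not a price — pay-as-bid).
Each winning unit pays its own bid.
Revenue = 987 + 985 + 983 + 980 + 974 + 971 + 970 + 968 + 967 + 966 = $9,751.

Total revenue: $9,751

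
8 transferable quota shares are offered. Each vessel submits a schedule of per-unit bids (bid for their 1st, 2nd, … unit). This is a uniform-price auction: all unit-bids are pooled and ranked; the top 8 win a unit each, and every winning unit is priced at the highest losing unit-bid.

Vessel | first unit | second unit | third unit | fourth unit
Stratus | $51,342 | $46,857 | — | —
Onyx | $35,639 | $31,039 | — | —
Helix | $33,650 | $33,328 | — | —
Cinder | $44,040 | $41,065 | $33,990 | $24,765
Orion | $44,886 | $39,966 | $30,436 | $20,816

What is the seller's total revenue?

Total revenue: $269,200

Merging the schedules and taking the best 8: 51,342 (Stratus-1), 46,857 (Stratus-2), 44,886 (Orion-1), 44,040 (Cinder-1), 41,065 (Cinder-2), 39,966 (Orion-2), 35,639 (Onyx-1), 33,990 (Cinder-3)
Highest rejected unit-bid = $33,650.
Allocation: Cinder 3, Onyx 1, Orion 2, Stratus 2. Every unit priced at $33,650.
Revenue = 8 × 33,650 = $269,200.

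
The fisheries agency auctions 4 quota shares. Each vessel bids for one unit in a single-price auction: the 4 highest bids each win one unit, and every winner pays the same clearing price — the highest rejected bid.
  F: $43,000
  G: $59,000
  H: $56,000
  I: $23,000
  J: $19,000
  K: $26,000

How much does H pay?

Bids ranked high→low: 59,000 (G), 56,000 (H), 43,000 (F), 26,000 (K), 23,000 (I), 19,000 (J)
Top 4: G, H, F, K.
Highest unsuccessful bid: $23,000 → clearing price.
H wins → pays $23,000.

H pays $23,000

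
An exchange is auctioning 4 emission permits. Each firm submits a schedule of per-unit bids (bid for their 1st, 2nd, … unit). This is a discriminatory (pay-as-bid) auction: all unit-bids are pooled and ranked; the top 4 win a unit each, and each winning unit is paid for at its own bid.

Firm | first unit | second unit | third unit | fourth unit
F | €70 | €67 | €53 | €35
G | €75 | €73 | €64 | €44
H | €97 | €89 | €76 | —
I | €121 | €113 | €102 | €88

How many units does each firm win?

Pooled unit-bids ranked (top 4): 121 (I-1), 113 (I-2), 102 (I-3), 97 (H-1)
Next rejected bid: €89 (not a price — pay-as-bid).
Allocation: H 1, I 3.

H 1, I 3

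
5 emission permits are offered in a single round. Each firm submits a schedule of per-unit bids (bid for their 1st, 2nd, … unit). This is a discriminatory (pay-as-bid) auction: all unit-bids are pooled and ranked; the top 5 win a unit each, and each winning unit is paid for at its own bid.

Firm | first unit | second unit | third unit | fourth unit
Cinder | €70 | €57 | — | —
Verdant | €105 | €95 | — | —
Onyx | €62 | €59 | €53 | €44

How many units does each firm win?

Pooled unit-bids ranked (top 5): 105 (Verdant-1), 95 (Verdant-2), 70 (Cinder-1), 62 (Onyx-1), 59 (Onyx-2)
Next rejected bid: €57 (not a price — pay-as-bid).
Allocation: Cinder 1, Onyx 2, Verdant 2.

Cinder 1, Onyx 2, Verdant 2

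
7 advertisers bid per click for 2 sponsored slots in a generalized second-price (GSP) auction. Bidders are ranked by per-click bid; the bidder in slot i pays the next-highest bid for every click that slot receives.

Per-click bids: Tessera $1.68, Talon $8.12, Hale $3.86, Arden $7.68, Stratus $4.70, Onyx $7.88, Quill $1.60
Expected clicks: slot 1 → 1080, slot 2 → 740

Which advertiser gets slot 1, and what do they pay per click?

Talon; $7.88 per click

Per-click bids in order: $8.12 (Talon) > $7.88 (Onyx) > $7.68 (Arden) > …
Slot 1 goes to the first-ranked bidder, Talon, who pays the next bid down: $7.88/click.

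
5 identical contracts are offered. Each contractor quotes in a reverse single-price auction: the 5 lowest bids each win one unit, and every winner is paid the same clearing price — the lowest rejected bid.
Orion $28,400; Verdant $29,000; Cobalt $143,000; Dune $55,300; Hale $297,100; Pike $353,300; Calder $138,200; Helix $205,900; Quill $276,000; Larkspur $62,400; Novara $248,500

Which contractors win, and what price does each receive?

Orion, Verdant, Dune, Larkspur, Calder; each is paid $143,000

Bids ranked low→high: 28,400 (Orion), 29,000 (Verdant), 55,300 (Dune), 62,400 (Larkspur), 138,200 (Calder), 143,000 (Cobalt), 205,900 (Helix), …
Lowest 5: Orion, Verdant, Dune, Larkspur, Calder.
First losing bid is Cobalt's $143,000, which sets the uniform price.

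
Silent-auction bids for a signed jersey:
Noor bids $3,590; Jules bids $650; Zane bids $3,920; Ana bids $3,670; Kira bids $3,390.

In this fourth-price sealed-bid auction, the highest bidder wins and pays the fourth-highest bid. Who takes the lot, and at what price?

Bids in order: 3,920 (Zane) > 3,670 (Ana) > 3,590 (Noor) > 3,390 (Kira) > 650 (Jules)
Zane is highest; pays the fourth-highest bid, $3,390.

Zane pays $3,390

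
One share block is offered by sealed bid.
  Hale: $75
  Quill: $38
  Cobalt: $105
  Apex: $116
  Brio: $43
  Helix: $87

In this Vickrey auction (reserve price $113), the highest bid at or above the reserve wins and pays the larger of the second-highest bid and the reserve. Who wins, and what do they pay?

Vickrey auction (reserve price $113): the highest bid at or above the reserve wins and pays the larger of the second-highest bid and the reserve.
Bids in order: 116 (Apex) > 105 (Cobalt) > 87 (Helix) > 75 (Hale) > 43 (Brio) > 38 (Quill)
Apex has the top bid at or above the reserve ($116).
max(second-highest $105, reserve $113) = $113.

Apex pays $113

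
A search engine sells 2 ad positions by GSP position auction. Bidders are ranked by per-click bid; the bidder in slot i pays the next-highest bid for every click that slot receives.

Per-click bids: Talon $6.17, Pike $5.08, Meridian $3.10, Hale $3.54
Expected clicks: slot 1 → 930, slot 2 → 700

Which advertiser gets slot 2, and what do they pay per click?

Pike; $3.54 per click

Per-click bids in order: $6.17 (Talon) > $5.08 (Pike) > $3.54 (Hale) > …
Slot 2 goes to the second-ranked bidder, Pike, who pays the next bid down: $3.54/click.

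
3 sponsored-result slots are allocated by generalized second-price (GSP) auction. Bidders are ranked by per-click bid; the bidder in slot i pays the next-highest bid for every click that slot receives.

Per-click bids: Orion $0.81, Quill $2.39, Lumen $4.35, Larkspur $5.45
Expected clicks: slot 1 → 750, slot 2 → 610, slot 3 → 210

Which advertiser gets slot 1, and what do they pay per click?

Larkspur; $4.35 per click

Sorting advertisers: $5.45 (Larkspur) > $4.35 (Lumen) > $2.39 (Quill) > $0.81 (Orion)
Slot 1 goes to the first-ranked bidder, Larkspur, who pays the next bid down: $4.35/click.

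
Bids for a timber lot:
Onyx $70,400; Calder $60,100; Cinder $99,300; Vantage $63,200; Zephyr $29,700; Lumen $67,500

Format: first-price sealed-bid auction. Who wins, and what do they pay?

Cinder pays $99,300

Rule: the highest bidder wins and pays their own bid.
Sorting bids: 99,300 (Cinder) > 70,400 (Onyx) > 67,500 (Lumen) > 63,200 (Vantage) > 60,100 (Calder) > 29,700 (Zephyr)
Cinder is highest → pays own bid, $99,300.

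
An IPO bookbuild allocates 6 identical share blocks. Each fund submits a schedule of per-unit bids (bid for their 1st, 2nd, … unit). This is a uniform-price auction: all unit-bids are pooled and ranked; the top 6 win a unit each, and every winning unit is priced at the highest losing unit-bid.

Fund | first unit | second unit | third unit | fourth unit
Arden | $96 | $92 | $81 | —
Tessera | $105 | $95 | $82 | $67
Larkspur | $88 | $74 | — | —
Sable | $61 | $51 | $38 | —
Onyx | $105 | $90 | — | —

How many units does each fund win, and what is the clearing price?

All unit-bids, highest first — top 6: 105 (Tessera-1), 105 (Onyx-1), 96 (Arden-1), 95 (Tessera-2), 92 (Arden-2), 90 (Onyx-2)
The (k+1)-th unit-bid is $88.
Allocation: Arden 2, Onyx 2, Tessera 2.

Arden 2, Onyx 2, Tessera 2; clearing price $88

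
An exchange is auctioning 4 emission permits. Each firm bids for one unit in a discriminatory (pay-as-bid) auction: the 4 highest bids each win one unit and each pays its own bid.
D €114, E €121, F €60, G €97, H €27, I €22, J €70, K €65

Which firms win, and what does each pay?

Ordering the bids: 121 (E), 114 (D), 97 (G), 70 (J), 65 (K), 60 (F), …
Winners (4 units): E, D, G, J.
Each winner pays its own bid: E €121, D €114, G €97, J €70.

E €121, D €114, G €97, J €70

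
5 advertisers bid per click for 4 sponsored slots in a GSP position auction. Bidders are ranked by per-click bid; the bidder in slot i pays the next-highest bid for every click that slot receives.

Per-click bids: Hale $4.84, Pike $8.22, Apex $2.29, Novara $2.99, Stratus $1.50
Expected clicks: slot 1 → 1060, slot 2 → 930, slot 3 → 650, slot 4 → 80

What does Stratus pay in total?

Stratus pays $0.00

Ranked by bid: $8.22 (Pike) > $4.84 (Hale) > $2.99 (Novara) > $2.29 (Apex) > $1.50 (Stratus)
Stratus ranks below slot 4 → no slot, pays nothing.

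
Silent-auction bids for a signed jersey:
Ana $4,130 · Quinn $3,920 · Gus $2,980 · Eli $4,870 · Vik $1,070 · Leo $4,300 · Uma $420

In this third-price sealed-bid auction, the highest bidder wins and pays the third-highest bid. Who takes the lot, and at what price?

Third-price sealed-bid auction: the highest bidder wins and pays the third-highest bid.
Bids ranked: 4,870 (Eli) > 4,300 (Leo) > 4,130 (Ana) > 3,920 (Quinn) > 2,980 (Gus) > 1,070 (Vik) > …
Eli wins; payment is bid #3 in the ranking = $4,130.

Eli pays $4,130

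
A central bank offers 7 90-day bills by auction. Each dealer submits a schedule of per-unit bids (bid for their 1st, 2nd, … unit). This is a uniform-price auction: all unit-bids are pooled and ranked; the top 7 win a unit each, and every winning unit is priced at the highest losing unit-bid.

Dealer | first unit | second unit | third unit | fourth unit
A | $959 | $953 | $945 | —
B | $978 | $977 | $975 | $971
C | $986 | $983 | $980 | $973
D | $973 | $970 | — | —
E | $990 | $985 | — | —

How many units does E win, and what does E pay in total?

E: 2 units, pays $1,950

Merging the schedules and taking the best 7: 990 (E-1), 986 (C-1), 985 (E-2), 983 (C-2), 980 (C-3), 978 (B-1), 977 (B-2)
First bid not allocated: $975.
E wins 2 unit(s) at $975 each.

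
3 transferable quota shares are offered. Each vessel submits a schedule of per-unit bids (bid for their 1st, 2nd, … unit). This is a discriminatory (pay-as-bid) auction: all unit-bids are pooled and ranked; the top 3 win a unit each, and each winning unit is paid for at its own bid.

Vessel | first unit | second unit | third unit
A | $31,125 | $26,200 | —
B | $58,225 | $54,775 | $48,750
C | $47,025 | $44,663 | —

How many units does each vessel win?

All unit-bids, highest first — top 3: 58,225 (B-1), 54,775 (B-2), 48,750 (B-3)
Next rejected bid: $47,025 (not a price — pay-as-bid).
Allocation: B 3.

B 3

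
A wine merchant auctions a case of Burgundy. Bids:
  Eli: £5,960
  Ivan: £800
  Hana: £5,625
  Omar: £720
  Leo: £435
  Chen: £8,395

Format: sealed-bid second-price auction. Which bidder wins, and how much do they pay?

Chen pays £5,960

Sealed-bid second-price auction: the highest bidder wins and pays the second-highest bid.
Sorting bids: 8,395 (Chen) > 5,960 (Eli) > 5,625 (Hana) > 800 (Ivan) > 720 (Omar) > 435 (Leo)
Chen is highest; pays the second-highest bid, £5,960.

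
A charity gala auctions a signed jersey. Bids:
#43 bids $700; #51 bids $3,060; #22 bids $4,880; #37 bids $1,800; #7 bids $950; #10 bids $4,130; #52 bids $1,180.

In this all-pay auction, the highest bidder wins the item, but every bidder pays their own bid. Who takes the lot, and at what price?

#22 pays $4,880

Sorting bids: 4,880 (#22) > 4,130 (#10) > 3,060 (#51) > 1,800 (#37) > 1,180 (#52) > 950 (#7) > …
#22 is highest and takes the item; every bidder forfeits their bid.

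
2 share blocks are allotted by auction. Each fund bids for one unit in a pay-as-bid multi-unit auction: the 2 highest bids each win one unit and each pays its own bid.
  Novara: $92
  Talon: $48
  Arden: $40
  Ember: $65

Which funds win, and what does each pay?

Bids ranked high→low: 92 (Novara), 65 (Ember), 48 (Talon), 40 (Arden)
The 2 highest are Novara, Ember.
Each winner pays its own bid: Novara $92, Ember $65.

Novara $92, Ember $65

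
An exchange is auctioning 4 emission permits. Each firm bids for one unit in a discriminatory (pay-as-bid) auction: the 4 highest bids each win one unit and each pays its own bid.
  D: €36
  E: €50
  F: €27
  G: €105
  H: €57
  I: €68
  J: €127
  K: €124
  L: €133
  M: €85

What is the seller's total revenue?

Ordering the bids: 133 (L), 127 (J), 124 (K), 105 (G), 85 (M), 68 (I), …
Winners (4 units): L, J, K, G.
Total revenue = 133 + 127 + 124 + 105 = €489.

Total revenue: €489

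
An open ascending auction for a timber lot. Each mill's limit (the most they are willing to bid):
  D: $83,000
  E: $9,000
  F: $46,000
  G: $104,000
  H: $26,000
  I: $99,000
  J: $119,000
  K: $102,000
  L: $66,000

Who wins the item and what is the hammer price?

Sorting limits: 119,000 (J) > 104,000 (G) > 102,000 (K) > 99,000 (I) > 83,000 (D) > 66,000 (L) > …
Once the price passes $104,000, only J is left; the hammer falls at G's limit of $104,000.

J wins at $104,000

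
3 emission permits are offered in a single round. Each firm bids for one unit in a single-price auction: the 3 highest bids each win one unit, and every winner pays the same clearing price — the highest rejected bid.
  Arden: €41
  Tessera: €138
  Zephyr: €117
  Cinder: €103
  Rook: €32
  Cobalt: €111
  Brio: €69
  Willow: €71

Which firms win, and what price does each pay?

Ordering the bids: 138 (Tessera), 117 (Zephyr), 111 (Cobalt), 103 (Cinder), 71 (Willow), …
The 3 highest are Tessera, Zephyr, Cobalt.
Highest unsuccessful bid: €103 → clearing price.

Tessera, Zephyr, Cobalt; each pays €103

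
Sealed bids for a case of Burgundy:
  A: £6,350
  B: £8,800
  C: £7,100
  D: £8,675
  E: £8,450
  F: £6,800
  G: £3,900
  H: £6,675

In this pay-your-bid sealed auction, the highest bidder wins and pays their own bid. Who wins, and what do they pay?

Bids in order: 8,800 (B) > 8,675 (D) > 8,450 (E) > 7,100 (C) > 6,800 (F) > 6,675 (H) > …
B has the highest bid and pays exactly that: £8,800.

B pays £8,800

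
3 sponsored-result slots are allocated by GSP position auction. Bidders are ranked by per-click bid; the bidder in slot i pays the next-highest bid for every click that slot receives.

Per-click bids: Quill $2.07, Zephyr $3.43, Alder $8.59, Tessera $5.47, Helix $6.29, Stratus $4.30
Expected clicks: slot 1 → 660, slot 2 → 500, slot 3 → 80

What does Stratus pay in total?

Per-click bids in order: $8.59 (Alder) > $6.29 (Helix) > $5.47 (Tessera) > $4.30 (Stratus) > …
Stratus ranks below slot 3 → no slot, pays nothing.

Stratus pays $0.00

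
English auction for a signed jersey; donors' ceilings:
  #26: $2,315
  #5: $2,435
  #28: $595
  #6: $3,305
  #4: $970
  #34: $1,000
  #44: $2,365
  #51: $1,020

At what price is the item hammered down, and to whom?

#6 wins at $2,435

Open ascending-bid auction: the price rises until one bidder remains; the winner pays the price at which the last rival dropped out.
Sorting limits: 3,305 (#6) > 2,435 (#5) > 2,365 (#44) > 2,315 (#26) > 1,020 (#51) > 1,000 (#34) > …
Once the price passes $2,435, only #6 is left; the hammer falls at #5's limit of $2,435.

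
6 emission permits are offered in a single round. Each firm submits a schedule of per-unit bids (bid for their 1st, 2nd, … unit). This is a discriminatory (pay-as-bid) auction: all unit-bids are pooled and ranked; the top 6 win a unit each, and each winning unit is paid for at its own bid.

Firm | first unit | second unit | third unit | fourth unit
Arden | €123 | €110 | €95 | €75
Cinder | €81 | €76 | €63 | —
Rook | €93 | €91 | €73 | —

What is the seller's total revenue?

All unit-bids, highest first — top 6: 123 (Arden-1), 110 (Arden-2), 95 (Arden-3), 93 (Rook-1), 91 (Rook-2), 81 (Cinder-1)
Next rejected bid: €76 (not a price — pay-as-bid).
Each winning unit pays its own bid.
Revenue = 123 + 110 + 95 + 93 + 91 + 81 = €593.

Total revenue: €593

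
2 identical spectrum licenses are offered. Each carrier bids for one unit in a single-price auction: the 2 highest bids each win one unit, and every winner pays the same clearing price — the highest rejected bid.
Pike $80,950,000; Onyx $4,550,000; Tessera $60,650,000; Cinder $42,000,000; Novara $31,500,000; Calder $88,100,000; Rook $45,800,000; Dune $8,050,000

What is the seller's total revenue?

Total revenue: $121,300,000

Ordering the bids: 88,100,000 (Calder), 80,950,000 (Pike), 60,650,000 (Tessera), 45,800,000 (Rook), …
Top 2: Calder, Pike.
Highest unsuccessful bid: $60,650,000 → clearing price.
Total revenue = 2 × $60,650,000 = $121,300,000.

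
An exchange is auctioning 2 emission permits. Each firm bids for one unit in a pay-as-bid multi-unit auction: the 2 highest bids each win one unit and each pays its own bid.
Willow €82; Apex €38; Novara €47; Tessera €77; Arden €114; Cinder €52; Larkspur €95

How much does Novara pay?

Novara pays €0

Sorting: 114 (Arden), 95 (Larkspur), 82 (Willow), 77 (Tessera), …
The 2 highest are Arden, Larkspur.
Novara does not win → €0.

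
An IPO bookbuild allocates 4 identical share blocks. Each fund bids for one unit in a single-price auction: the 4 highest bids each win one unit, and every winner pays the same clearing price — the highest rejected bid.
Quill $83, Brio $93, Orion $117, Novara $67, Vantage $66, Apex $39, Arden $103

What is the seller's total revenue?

Bids ranked high→low: 117 (Orion), 103 (Arden), 93 (Brio), 83 (Quill), 67 (Novara), 66 (Vantage), …
Winners (4 units): Orion, Arden, Brio, Quill.
Clearing price = highest rejected bid = $67.
Total revenue = 4 × $67 = $268.

Total revenue: $268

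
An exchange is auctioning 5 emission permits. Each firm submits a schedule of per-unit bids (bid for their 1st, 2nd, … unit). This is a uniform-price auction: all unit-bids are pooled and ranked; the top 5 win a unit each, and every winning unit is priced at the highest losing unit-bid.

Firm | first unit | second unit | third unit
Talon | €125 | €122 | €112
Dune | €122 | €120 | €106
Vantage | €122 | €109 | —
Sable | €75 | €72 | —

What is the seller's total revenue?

Total revenue: €560

Merging the schedules and taking the best 5: 125 (Talon-1), 122 (Talon-2), 122 (Dune-1), 122 (Vantage-1), 120 (Dune-2)
The (k+1)-th unit-bid is €112.
Allocation: Dune 2, Talon 2, Vantage 1. Every unit priced at €112.
Revenue = 5 × 112 = €560.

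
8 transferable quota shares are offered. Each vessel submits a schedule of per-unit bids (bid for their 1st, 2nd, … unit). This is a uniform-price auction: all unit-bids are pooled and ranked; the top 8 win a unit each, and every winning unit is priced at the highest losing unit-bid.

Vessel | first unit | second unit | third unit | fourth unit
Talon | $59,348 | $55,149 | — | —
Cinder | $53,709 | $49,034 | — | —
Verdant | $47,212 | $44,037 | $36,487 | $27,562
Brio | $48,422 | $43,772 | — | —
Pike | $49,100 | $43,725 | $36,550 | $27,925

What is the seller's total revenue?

Merging the schedules and taking the best 8: 59,348 (Talon-1), 55,149 (Talon-2), 53,709 (Cinder-1), 49,100 (Pike-1), 49,034 (Cinder-2), 48,422 (Brio-1), 47,212 (Verdant-1), 44,037 (Verdant-2)
The (k+1)-th unit-bid is $43,772.
Allocation: Brio 1, Cinder 2, Pike 1, Talon 2, Verdant 2. Every unit priced at $43,772.
Revenue = 8 × 43,772 = $350,176.

Total revenue: $350,176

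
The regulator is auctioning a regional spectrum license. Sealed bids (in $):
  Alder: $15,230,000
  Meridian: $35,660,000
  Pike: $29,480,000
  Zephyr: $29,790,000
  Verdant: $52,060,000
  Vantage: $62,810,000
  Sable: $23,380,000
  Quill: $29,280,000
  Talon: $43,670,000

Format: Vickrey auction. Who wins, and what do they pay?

Vantage pays $52,060,000

Sorting bids: 62,810,000 (Vantage) > 52,060,000 (Verdant) > 43,670,000 (Talon) > 35,660,000 (Meridian) > 29,790,000 (Zephyr) > 29,480,000 (Pike) > …
Second-price: Vantage pays Verdant's bid of $52,060,000.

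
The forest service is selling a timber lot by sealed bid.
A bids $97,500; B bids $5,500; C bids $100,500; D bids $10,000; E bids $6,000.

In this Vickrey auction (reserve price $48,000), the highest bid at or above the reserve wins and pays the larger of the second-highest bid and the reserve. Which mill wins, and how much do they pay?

Bids ranked: 100,500 (C) > 97,500 (A) > 10,000 (D) > 6,000 (E) > 5,500 (B)
Highest eligible bid: C at $100,500.
Second-highest bid $97,500 exceeds the reserve $48,000 → payment $97,500.

C pays $97,500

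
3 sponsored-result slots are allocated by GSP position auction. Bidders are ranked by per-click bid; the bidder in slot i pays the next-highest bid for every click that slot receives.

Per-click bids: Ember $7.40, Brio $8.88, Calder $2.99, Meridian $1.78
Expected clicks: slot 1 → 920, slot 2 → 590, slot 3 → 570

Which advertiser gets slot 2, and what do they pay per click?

Ranked by bid: $8.88 (Brio) > $7.40 (Ember) > $2.99 (Calder) > $1.78 (Meridian)
Slot 2 goes to the second-ranked bidder, Ember, who pays the next bid down: $2.99/click.

Ember; $2.99 per click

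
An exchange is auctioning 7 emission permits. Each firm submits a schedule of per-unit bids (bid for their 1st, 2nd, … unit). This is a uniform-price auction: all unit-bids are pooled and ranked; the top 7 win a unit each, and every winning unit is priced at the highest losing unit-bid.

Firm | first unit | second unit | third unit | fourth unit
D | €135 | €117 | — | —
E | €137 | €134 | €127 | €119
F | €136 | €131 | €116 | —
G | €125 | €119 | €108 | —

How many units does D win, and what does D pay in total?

Pooled unit-bids ranked (top 7): 137 (E-1), 136 (F-1), 135 (D-1), 134 (E-2), 131 (F-2), 127 (E-3), 125 (G-1)
Highest rejected unit-bid = €119.
D wins 1 unit(s) at €119 each.

D: 1 unit, pays €119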